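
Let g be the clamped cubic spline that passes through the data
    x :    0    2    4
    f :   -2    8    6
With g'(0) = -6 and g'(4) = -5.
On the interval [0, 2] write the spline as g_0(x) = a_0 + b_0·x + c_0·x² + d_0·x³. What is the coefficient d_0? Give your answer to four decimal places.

-2.5625

With M_i denoting the second derivative at x_i, h_i = 2, 2, and Δ_i = (y_(i+1) − y_i)/h_i = 5, -1:
  2·M_0 + 8·M_1 + 2·M_2 = 6(Δ_1 - Δ_0) = -36
Clamped end conditions give two more equations: 2h_0·M_0 + h_0·M_1 = 6(Δ_0 - g'(0)) = 66 and h_1·M_1 + 2h_1·M_2 = 6(g'(4) - Δ_1) = -24.
Solving: M_0 = 85/4, M_1 = -19/2, M_2 = -5/4.
On [0, 2], with g_0(x) = a_0 + b_0·x + c_0·x² + d_0·x³: c_0 = M_0/2 = 85/8, d_0 = (M_1 - M_0)/(6h_0) = -41/16, b_0 = Δ_0 - h_0(2M_0 + M_1)/6 = -6.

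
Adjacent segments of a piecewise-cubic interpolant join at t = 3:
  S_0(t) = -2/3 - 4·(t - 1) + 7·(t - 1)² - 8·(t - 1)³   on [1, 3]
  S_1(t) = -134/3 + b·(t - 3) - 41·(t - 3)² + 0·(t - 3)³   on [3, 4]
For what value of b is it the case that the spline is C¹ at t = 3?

S_0'(t) = -4 + 14·(t - 1) - 24·(t - 1)², so S_0'(3) = -72. On the right, S_1'(3) = b, so b = -72.

-72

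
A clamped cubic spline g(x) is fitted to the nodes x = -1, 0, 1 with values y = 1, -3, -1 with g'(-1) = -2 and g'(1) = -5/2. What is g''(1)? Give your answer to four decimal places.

Put m_i = g'' at the i-th knot. Here h = (1, 1) and Δ = (-4, 2), so the interior equations h_(i-1)·m_(i-1) + 2(h_(i-1)+h_i)·m_i + h_i·m_(i+1) = 6(Δ_i − Δ_(i-1)) read
  1·m_0 + 4·m_1 + 1·m_2 = 6(Δ_1 - Δ_0) = 36
Clamped end conditions give two more equations: 2h_0·m_0 + h_0·m_1 = 6(Δ_0 - g'(-1)) = -12 and h_1·m_1 + 2h_1·m_2 = 6(g'(1) - Δ_1) = -27.
Solving: m_0 = -61/4, m_1 = 37/2, m_2 = -91/4.

-22.7500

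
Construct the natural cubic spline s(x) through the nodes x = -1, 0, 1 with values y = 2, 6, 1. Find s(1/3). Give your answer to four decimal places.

5.1667

Put M_i = s'' at the i-th knot. Here h = (1, 1) and Δ = (4, -5), so the interior equations h_(i-1)·M_(i-1) + 2(h_(i-1)+h_i)·M_i + h_i·M_(i+1) = 6(Δ_i − Δ_(i-1)) read
  1·M_0 + 4·M_1 + 1·M_2 = 6(Δ_1 - Δ_0) = -54
Natural end conditions: M_0 = M_2 = 0.
Solving the tridiagonal system: M_0 = 0, M_1 = -27/2, M_2 = 0.
On [0, 1], s(x) = 6 - 1/2·x - 27/4·x² + 9/4·x³.
With x = 1/3: s(1/3) = 31/6.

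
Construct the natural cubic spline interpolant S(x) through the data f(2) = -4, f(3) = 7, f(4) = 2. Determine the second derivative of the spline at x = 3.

With M_i denoting the second derivative at x_i, h_i = 1, 1, and Δ_i = (y_(i+1) − y_i)/h_i = 11, -5:
  1·M_0 + 4·M_1 + 1·M_2 = 6(Δ_1 - Δ_0) = -96
Natural end conditions: M_0 = M_2 = 0.
Solving the tridiagonal system: M_0 = 0, M_1 = -24, M_2 = 0.

-24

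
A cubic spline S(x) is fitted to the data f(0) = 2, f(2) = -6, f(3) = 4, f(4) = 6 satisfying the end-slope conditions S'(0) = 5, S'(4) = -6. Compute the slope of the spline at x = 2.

Put σ_i = S'' at the i-th knot. Here h = (2, 1, 1) and Δ = (-4, 10, 2), so the interior equations h_(i-1)·σ_(i-1) + 2(h_(i-1)+h_i)·σ_i + h_i·σ_(i+1) = 6(Δ_i − Δ_(i-1)) read
  2·σ_0 + 6·σ_1 + 1·σ_2 = 6(Δ_1 - Δ_0) = 84
  1·σ_1 + 4·σ_2 + 1·σ_3 = 6(Δ_2 - Δ_1) = -48
Clamped end conditions give two more equations: 2h_0·σ_0 + h_0·σ_1 = 6(Δ_0 - S'(0)) = -54 and h_2·σ_2 + 2h_2·σ_3 = 6(S'(4) - Δ_2) = -48.
Hence σ_0 = -26, σ_1 = 25, σ_2 = -14, σ_3 = -17.
On [2, 3], S'(x) = b_1 + 2c_1·(x - 2) + 3d_1·(x - 2)² with b_1 = Δ_1 - h_1(2σ_1 + σ_2)/6 = 4, c_1 = σ_1/2 = 25/2, d_1 = (σ_2 - σ_1)/(6h_1) = -13/2. So S'(2) = 4.

4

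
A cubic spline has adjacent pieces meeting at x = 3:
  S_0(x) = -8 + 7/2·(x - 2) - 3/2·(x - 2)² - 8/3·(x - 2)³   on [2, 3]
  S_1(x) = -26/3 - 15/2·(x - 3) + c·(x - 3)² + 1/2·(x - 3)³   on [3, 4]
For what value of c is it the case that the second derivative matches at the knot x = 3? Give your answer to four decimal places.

S_0''(x) = -3 - 16·(x - 2), so S_0''(3) = -19. On the right, S_1''(3) = 2c, so c = -19/2.

-9.5000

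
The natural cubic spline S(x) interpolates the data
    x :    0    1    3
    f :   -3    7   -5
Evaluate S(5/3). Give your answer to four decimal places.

Write M_i for S''(x_i). With h_i = 1, 2 and divided differences Δ_i = 10, -6, the continuity of S' gives the tridiagonal system
  1·M_0 + 6·M_1 + 2·M_2 = 6(Δ_1 - Δ_0) = -96
Natural end conditions: M_0 = M_2 = 0.
Solving the tridiagonal system: M_0 = 0, M_1 = -16, M_2 = 0.
On [1, 3], S(x) = 7 + 14/3·(x - 1) - 8·(x - 1)² + 4/3·(x - 1)³.
With (x - 1) = 2/3: S(5/3) = 563/81.

6.9506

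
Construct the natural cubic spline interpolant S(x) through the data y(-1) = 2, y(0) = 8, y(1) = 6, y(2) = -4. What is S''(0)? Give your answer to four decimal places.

-9.6000

With M_i denoting the second derivative at x_i, h_i = 1, 1, 1, and Δ_i = (y_(i+1) − y_i)/h_i = 6, -2, -10:
  1·M_0 + 4·M_1 + 1·M_2 = 6(Δ_1 - Δ_0) = -48
  1·M_1 + 4·M_2 + 1·M_3 = 6(Δ_2 - Δ_1) = -48
Natural end conditions: M_0 = M_3 = 0.
Hence M_0 = 0, M_1 = -48/5, M_2 = -48/5, M_3 = 0.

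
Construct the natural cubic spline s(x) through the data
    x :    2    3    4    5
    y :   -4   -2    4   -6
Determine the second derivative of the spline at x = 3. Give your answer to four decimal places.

12.8000

Let m_i = s''(x_i). Step sizes h_i = 1, 1, 1; slopes of the chords Δ_i = (y_(i+1) - y_i)/h_i = 2, 6, -10.
  1·m_0 + 4·m_1 + 1·m_2 = 6(Δ_1 - Δ_0) = 24
  1·m_1 + 4·m_2 + 1·m_3 = 6(Δ_2 - Δ_1) = -96
Natural end conditions: m_0 = m_3 = 0.
Forward elimination and back-substitution give m_0 = 0, m_1 = 64/5, m_2 = -136/5, m_3 = 0.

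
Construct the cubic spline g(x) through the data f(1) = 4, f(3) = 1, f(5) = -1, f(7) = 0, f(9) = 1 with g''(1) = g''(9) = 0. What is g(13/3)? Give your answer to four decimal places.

-0.6402

Let M_i = g''(x_i). Step sizes h_i = 2, 2, 2, 2; slopes of the chords Δ_i = (y_(i+1) - y_i)/h_i = -3/2, -1, 1/2, 1/2.
  2·M_0 + 8·M_1 + 2·M_2 = 6(Δ_1 - Δ_0) = 3
  2·M_1 + 8·M_2 + 2·M_3 = 6(Δ_2 - Δ_1) = 9
  2·M_2 + 8·M_3 + 2·M_4 = 6(Δ_3 - Δ_2) = 0
Natural end conditions: M_0 = M_4 = 0.
Solving the tridiagonal system: M_0 = 0, M_1 = 9/112, M_2 = 33/28, M_3 = -33/112, M_4 = 0.
On [3, 5], g(x) = 1 - 81/56·(x - 3) + 9/224·(x - 3)² + 41/448·(x - 3)³.
With (x - 3) = 4/3: g(13/3) = -121/189.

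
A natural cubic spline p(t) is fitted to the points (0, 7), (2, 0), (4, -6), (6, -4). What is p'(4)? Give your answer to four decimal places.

-1.0667

With σ_i denoting the second derivative at x_i, h_i = 2, 2, 2, and Δ_i = (y_(i+1) − y_i)/h_i = -7/2, -3, 1:
  2·σ_0 + 8·σ_1 + 2·σ_2 = 6(Δ_1 - Δ_0) = 3
  2·σ_1 + 8·σ_2 + 2·σ_3 = 6(Δ_2 - Δ_1) = 24
Natural end conditions: σ_0 = σ_3 = 0.
Solving the tridiagonal system: σ_0 = 0, σ_1 = -2/5, σ_2 = 31/10, σ_3 = 0.
On [4, 6], p'(t) = b_2 + 2c_2·(t - 4) + 3d_2·(t - 4)² with b_2 = Δ_2 - h_2(2σ_2 + σ_3)/6 = -16/15, c_2 = σ_2/2 = 31/20, d_2 = (σ_3 - σ_2)/(6h_2) = -31/120. So p'(4) = -16/15.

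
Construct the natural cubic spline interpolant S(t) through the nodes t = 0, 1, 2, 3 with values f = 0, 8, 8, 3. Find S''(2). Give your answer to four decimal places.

With M_i denoting the second derivative at x_i, h_i = 1, 1, 1, and Δ_i = (y_(i+1) − y_i)/h_i = 8, 0, -5:
  1·M_0 + 4·M_1 + 1·M_2 = 6(Δ_1 - Δ_0) = -48
  1·M_1 + 4·M_2 + 1·M_3 = 6(Δ_2 - Δ_1) = -30
Natural end conditions: M_0 = M_3 = 0.
Solving the tridiagonal system: M_0 = 0, M_1 = -54/5, M_2 = -24/5, M_3 = 0.

-4.8000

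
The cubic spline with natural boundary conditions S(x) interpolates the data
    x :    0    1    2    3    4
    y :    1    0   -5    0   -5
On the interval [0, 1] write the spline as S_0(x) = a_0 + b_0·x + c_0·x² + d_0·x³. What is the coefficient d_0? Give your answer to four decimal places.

With m_i denoting the second derivative at x_i, h_i = 1, 1, 1, 1, and Δ_i = (y_(i+1) − y_i)/h_i = -1, -5, 5, -5:
  1·m_0 + 4·m_1 + 1·m_2 = 6(Δ_1 - Δ_0) = -24
  1·m_1 + 4·m_2 + 1·m_3 = 6(Δ_2 - Δ_1) = 60
  1·m_2 + 4·m_3 + 1·m_4 = 6(Δ_3 - Δ_2) = -60
Natural end conditions: m_0 = m_4 = 0.
Solving the tridiagonal system: m_0 = 0, m_1 = -165/14, m_2 = 162/7, m_3 = -291/14, m_4 = 0.
On [0, 1], with S_0(x) = a_0 + b_0·x + c_0·x² + d_0·x³: c_0 = m_0/2 = 0, d_0 = (m_1 - m_0)/(6h_0) = -55/28, b_0 = Δ_0 - h_0(2m_0 + m_1)/6 = 27/28.

-1.9643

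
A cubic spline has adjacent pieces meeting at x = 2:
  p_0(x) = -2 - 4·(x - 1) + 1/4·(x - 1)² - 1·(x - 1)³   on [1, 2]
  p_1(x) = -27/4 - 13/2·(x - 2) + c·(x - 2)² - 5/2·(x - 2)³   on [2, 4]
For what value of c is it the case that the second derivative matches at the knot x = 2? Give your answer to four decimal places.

p_0''(x) = 1/2 - 6·(x - 1), so p_0''(2) = -11/2. On the right, p_1''(2) = 2c, so c = -11/4.

-2.7500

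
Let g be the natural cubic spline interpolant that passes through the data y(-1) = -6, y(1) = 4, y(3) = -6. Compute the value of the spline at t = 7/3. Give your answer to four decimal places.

Let m_i = g''(x_i). Step sizes h_i = 2, 2; slopes of the chords Δ_i = (y_(i+1) - y_i)/h_i = 5, -5.
  2·m_0 + 8·m_1 + 2·m_2 = 6(Δ_1 - Δ_0) = -60
Natural end conditions: m_0 = m_2 = 0.
Forward elimination and back-substitution give m_0 = 0, m_1 = -15/2, m_2 = 0.
On [1, 3], g(t) = 4 + 0·(t - 1) - 15/4·(t - 1)² + 5/8·(t - 1)³.
With (t - 1) = 4/3: g(7/3) = -32/27.

-1.1852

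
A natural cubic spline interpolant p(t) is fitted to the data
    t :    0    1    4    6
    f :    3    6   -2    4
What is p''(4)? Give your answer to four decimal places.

Let M_i = p''(x_i). Step sizes h_i = 1, 3, 2; slopes of the chords Δ_i = (y_(i+1) - y_i)/h_i = 3, -8/3, 3.
  1·M_0 + 8·M_1 + 3·M_2 = 6(Δ_1 - Δ_0) = -34
  3·M_1 + 10·M_2 + 2·M_3 = 6(Δ_2 - Δ_1) = 34
Natural end conditions: M_0 = M_3 = 0.
Solving the tridiagonal system: M_0 = 0, M_1 = -442/71, M_2 = 374/71, M_3 = 0.

5.2676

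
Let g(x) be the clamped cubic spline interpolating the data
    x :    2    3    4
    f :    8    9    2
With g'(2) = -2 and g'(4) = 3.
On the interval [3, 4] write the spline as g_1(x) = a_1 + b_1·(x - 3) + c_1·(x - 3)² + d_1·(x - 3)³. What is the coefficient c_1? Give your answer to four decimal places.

-14.5000

Put M_i = g'' at the i-th knot. Here h = (1, 1) and Δ = (1, -7), so the interior equations h_(i-1)·M_(i-1) + 2(h_(i-1)+h_i)·M_i + h_i·M_(i+1) = 6(Δ_i − Δ_(i-1)) read
  1·M_0 + 4·M_1 + 1·M_2 = 6(Δ_1 - Δ_0) = -48
Clamped end conditions give two more equations: 2h_0·M_0 + h_0·M_1 = 6(Δ_0 - g'(2)) = 18 and h_1·M_1 + 2h_1·M_2 = 6(g'(4) - Δ_1) = 60.
Solving: M_0 = 47/2, M_1 = -29, M_2 = 89/2.
On [3, 4], with g_1(x) = a_1 + b_1·(x - 3) + c_1·(x - 3)² + d_1·(x - 3)³: c_1 = M_1/2 = -29/2, d_1 = (M_2 - M_1)/(6h_1) = 49/4, b_1 = Δ_1 - h_1(2M_1 + M_2)/6 = -19/4.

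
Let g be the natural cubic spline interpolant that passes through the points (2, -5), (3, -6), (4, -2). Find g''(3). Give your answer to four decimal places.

Put M_i = g'' at the i-th knot. Here h = (1, 1) and Δ = (-1, 4), so the interior equations h_(i-1)·M_(i-1) + 2(h_(i-1)+h_i)·M_i + h_i·M_(i+1) = 6(Δ_i − Δ_(i-1)) read
  1·M_0 + 4·M_1 + 1·M_2 = 6(Δ_1 - Δ_0) = 30
Natural end conditions: M_0 = M_2 = 0.
Solving: M_0 = 0, M_1 = 15/2, M_2 = 0.

7.5000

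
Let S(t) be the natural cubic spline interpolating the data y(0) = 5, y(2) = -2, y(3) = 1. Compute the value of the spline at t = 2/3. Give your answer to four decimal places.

1.3827

With m_i denoting the second derivative at x_i, h_i = 2, 1, and Δ_i = (y_(i+1) − y_i)/h_i = -7/2, 3:
  2·m_0 + 6·m_1 + 1·m_2 = 6(Δ_1 - Δ_0) = 39
Natural end conditions: m_0 = m_2 = 0.
Hence m_0 = 0, m_1 = 13/2, m_2 = 0.
On [0, 2], S(t) = 5 - 17/3·t + 0·t² + 13/24·t³.
With t = 2/3: S(2/3) = 112/81.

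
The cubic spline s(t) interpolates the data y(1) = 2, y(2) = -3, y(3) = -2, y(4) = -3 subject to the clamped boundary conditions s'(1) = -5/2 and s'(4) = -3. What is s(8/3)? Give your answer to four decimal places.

-2.6741

With m_i denoting the second derivative at x_i, h_i = 1, 1, 1, and Δ_i = (y_(i+1) − y_i)/h_i = -5, 1, -1:
  1·m_0 + 4·m_1 + 1·m_2 = 6(Δ_1 - Δ_0) = 36
  1·m_1 + 4·m_2 + 1·m_3 = 6(Δ_2 - Δ_1) = -12
Clamped end conditions give two more equations: 2h_0·m_0 + h_0·m_1 = 6(Δ_0 - s'(1)) = -15 and h_2·m_2 + 2h_2·m_3 = 6(s'(4) - Δ_2) = -12.
Solving the tridiagonal system: m_0 = -218/15, m_1 = 211/15, m_2 = -86/15, m_3 = -47/15.
On [2, 3], s(t) = -3 - 41/15·(t - 2) + 211/30·(t - 2)² - 33/10·(t - 2)³.
With (t - 2) = 2/3: s(8/3) = -361/135.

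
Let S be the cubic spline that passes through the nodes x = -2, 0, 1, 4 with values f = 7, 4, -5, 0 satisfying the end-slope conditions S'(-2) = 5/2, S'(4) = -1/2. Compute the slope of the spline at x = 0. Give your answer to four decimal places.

-8.0238

With M_i denoting the second derivative at x_i, h_i = 2, 1, 3, and Δ_i = (y_(i+1) − y_i)/h_i = -3/2, -9, 5/3:
  2·M_0 + 6·M_1 + 1·M_2 = 6(Δ_1 - Δ_0) = -45
  1·M_1 + 8·M_2 + 3·M_3 = 6(Δ_2 - Δ_1) = 64
Clamped end conditions give two more equations: 2h_0·M_0 + h_0·M_1 = 6(Δ_0 - S'(-2)) = -24 and h_2·M_2 + 2h_2·M_3 = 6(S'(4) - Δ_2) = -13.
Hence M_0 = -31/21, M_1 = -190/21, M_2 = 257/21, M_3 = -58/7.
On [0, 1], S'(x) = b_1 + 2c_1·x + 3d_1·x² with b_1 = Δ_1 - h_1(2M_1 + M_2)/6 = -337/42, c_1 = M_1/2 = -95/21, d_1 = (M_2 - M_1)/(6h_1) = 149/42. So S'(0) = -337/42.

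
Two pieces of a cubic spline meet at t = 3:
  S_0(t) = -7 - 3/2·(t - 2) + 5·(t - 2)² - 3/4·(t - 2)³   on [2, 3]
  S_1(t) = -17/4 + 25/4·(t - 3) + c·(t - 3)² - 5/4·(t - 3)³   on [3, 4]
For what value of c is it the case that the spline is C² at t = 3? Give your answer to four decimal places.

S_0''(t) = 10 - 9/2·(t - 2), so S_0''(3) = 11/2. On the right, S_1''(3) = 2c, so c = 11/4.

2.7500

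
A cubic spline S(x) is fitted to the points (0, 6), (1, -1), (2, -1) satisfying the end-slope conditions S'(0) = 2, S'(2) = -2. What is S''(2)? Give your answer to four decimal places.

Put M_i = S'' at the i-th knot. Here h = (1, 1) and Δ = (-7, 0), so the interior equations h_(i-1)·M_(i-1) + 2(h_(i-1)+h_i)·M_i + h_i·M_(i+1) = 6(Δ_i − Δ_(i-1)) read
  1·M_0 + 4·M_1 + 1·M_2 = 6(Δ_1 - Δ_0) = 42
Clamped end conditions give two more equations: 2h_0·M_0 + h_0·M_1 = 6(Δ_0 - S'(0)) = -54 and h_1·M_1 + 2h_1·M_2 = 6(S'(2) - Δ_1) = -12.
Solving the tridiagonal system: M_0 = -79/2, M_1 = 25, M_2 = -37/2.

-18.5000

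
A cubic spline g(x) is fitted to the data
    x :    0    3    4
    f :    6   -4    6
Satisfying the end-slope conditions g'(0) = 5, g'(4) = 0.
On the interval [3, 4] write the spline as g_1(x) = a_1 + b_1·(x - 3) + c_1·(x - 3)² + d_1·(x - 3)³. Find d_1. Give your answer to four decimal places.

-10.6250

Let M_i = g''(x_i). Step sizes h_i = 3, 1; slopes of the chords Δ_i = (y_(i+1) - y_i)/h_i = -10/3, 10.
  3·M_0 + 8·M_1 + 1·M_2 = 6(Δ_1 - Δ_0) = 80
Clamped end conditions give two more equations: 2h_0·M_0 + h_0·M_1 = 6(Δ_0 - g'(0)) = -50 and h_1·M_1 + 2h_1·M_2 = 6(g'(4) - Δ_1) = -60.
Forward elimination and back-substitution give M_0 = -235/12, M_1 = 45/2, M_2 = -165/4.
On [3, 4], with g_1(x) = a_1 + b_1·(x - 3) + c_1·(x - 3)² + d_1·(x - 3)³: c_1 = M_1/2 = 45/4, d_1 = (M_2 - M_1)/(6h_1) = -85/8, b_1 = Δ_1 - h_1(2M_1 + M_2)/6 = 75/8.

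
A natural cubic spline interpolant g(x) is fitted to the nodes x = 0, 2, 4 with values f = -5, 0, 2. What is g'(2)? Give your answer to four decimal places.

1.7500

Put M_i = g'' at the i-th knot. Here h = (2, 2) and Δ = (5/2, 1), so the interior equations h_(i-1)·M_(i-1) + 2(h_(i-1)+h_i)·M_i + h_i·M_(i+1) = 6(Δ_i − Δ_(i-1)) read
  2·M_0 + 8·M_1 + 2·M_2 = 6(Δ_1 - Δ_0) = -9
Natural end conditions: M_0 = M_2 = 0.
Hence M_0 = 0, M_1 = -9/8, M_2 = 0.
On [2, 4], g'(x) = b_1 + 2c_1·(x - 2) + 3d_1·(x - 2)² with b_1 = Δ_1 - h_1(2M_1 + M_2)/6 = 7/4, c_1 = M_1/2 = -9/16, d_1 = (M_2 - M_1)/(6h_1) = 3/32. So g'(2) = 7/4.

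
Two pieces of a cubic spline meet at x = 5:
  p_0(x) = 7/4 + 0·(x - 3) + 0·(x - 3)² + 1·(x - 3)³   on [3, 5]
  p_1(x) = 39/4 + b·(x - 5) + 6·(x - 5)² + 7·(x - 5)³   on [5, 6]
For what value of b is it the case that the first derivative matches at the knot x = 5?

p_0'(x) = 0 + 0·(x - 3) + 3·(x - 3)², so p_0'(5) = 12. On the right, p_1'(5) = b, so b = 12.

12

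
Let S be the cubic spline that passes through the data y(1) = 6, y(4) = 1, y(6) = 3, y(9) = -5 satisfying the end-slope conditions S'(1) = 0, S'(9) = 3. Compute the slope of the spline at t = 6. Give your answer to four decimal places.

Let σ_i = S''(x_i). Step sizes h_i = 3, 2, 3; slopes of the chords Δ_i = (y_(i+1) - y_i)/h_i = -5/3, 1, -8/3.
  3·σ_0 + 10·σ_1 + 2·σ_2 = 6(Δ_1 - Δ_0) = 16
  2·σ_1 + 10·σ_2 + 3·σ_3 = 6(Δ_2 - Δ_1) = -22
Clamped end conditions give two more equations: 2h_0·σ_0 + h_0·σ_1 = 6(Δ_0 - S'(1)) = -10 and h_2·σ_2 + 2h_2·σ_3 = 6(S'(9) - Δ_2) = 34.
Solving the tridiagonal system: σ_0 = -968/273, σ_1 = 342/91, σ_2 = -498/91, σ_3 = 2294/273.
On [6, 9], S'(t) = b_2 + 2c_2·(t - 6) + 3d_2·(t - 6)² with b_2 = Δ_2 - h_2(2σ_2 + σ_3)/6 = -127/91, c_2 = σ_2/2 = -249/91, d_2 = (σ_3 - σ_2)/(6h_2) = 1894/2457. So S'(6) = -127/91.

-1.3956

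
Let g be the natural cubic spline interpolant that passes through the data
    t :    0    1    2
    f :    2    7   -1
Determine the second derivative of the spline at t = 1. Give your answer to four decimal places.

-19.5000

Put m_i = g'' at the i-th knot. Here h = (1, 1) and Δ = (5, -8), so the interior equations h_(i-1)·m_(i-1) + 2(h_(i-1)+h_i)·m_i + h_i·m_(i+1) = 6(Δ_i − Δ_(i-1)) read
  1·m_0 + 4·m_1 + 1·m_2 = 6(Δ_1 - Δ_0) = -78
Natural end conditions: m_0 = m_2 = 0.
Forward elimination and back-substitution give m_0 = 0, m_1 = -39/2, m_2 = 0.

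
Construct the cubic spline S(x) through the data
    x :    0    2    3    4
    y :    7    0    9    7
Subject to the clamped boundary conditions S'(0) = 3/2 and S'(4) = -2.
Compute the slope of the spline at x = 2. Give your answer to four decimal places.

5.5455

Write M_i for S''(x_i). With h_i = 2, 1, 1 and divided differences Δ_i = -7/2, 9, -2, the continuity of S' gives the tridiagonal system
  2·M_0 + 6·M_1 + 1·M_2 = 6(Δ_1 - Δ_0) = 75
  1·M_1 + 4·M_2 + 1·M_3 = 6(Δ_2 - Δ_1) = -66
Clamped end conditions give two more equations: 2h_0·M_0 + h_0·M_1 = 6(Δ_0 - S'(0)) = -30 and h_2·M_2 + 2h_2·M_3 = 6(S'(4) - Δ_2) = 0.
Forward elimination and back-substitution give M_0 = -419/22, M_1 = 254/11, M_2 = -280/11, M_3 = 140/11.
On [2, 3], S'(x) = b_1 + 2c_1·(x - 2) + 3d_1·(x - 2)² with b_1 = Δ_1 - h_1(2M_1 + M_2)/6 = 61/11, c_1 = M_1/2 = 127/11, d_1 = (M_2 - M_1)/(6h_1) = -89/11. So S'(2) = 61/11.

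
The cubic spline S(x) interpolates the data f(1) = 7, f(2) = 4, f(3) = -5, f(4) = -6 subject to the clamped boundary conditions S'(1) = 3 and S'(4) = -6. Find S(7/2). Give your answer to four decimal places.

-5.2250

With σ_i denoting the second derivative at x_i, h_i = 1, 1, 1, and Δ_i = (y_(i+1) − y_i)/h_i = -3, -9, -1:
  1·σ_0 + 4·σ_1 + 1·σ_2 = 6(Δ_1 - Δ_0) = -36
  1·σ_1 + 4·σ_2 + 1·σ_3 = 6(Δ_2 - Δ_1) = 48
Clamped end conditions give two more equations: 2h_0·σ_0 + h_0·σ_1 = 6(Δ_0 - S'(1)) = -36 and h_2·σ_2 + 2h_2·σ_3 = 6(S'(4) - Δ_2) = -30.
Solving: σ_0 = -62/5, σ_1 = -56/5, σ_2 = 106/5, σ_3 = -128/5.
On [3, 4], S(x) = -5 - 19/5·(x - 3) + 53/5·(x - 3)² - 39/5·(x - 3)³.
With (x - 3) = 1/2: S(7/2) = -209/40.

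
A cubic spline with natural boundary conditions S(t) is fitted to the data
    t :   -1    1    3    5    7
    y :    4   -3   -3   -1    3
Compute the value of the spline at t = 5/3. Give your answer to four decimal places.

Write m_i for S''(x_i). With h_i = 2, 2, 2, 2 and divided differences Δ_i = -7/2, 0, 1, 2, the continuity of S' gives the tridiagonal system
  2·m_0 + 8·m_1 + 2·m_2 = 6(Δ_1 - Δ_0) = 21
  2·m_1 + 8·m_2 + 2·m_3 = 6(Δ_2 - Δ_1) = 6
  2·m_2 + 8·m_3 + 2·m_4 = 6(Δ_3 - Δ_2) = 6
Natural end conditions: m_0 = m_4 = 0.
Solving: m_0 = 0, m_1 = 297/112, m_2 = -3/28, m_3 = 87/112, m_4 = 0.
On [1, 3], S(t) = -3 - 97/56·(t - 1) + 297/224·(t - 1)² - 103/448·(t - 1)³.
With (t - 1) = 2/3: S(5/3) = -2747/756.

-3.6336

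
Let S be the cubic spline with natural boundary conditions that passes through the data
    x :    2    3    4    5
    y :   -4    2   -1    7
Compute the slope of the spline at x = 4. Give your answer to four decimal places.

0.9333

With M_i denoting the second derivative at x_i, h_i = 1, 1, 1, and Δ_i = (y_(i+1) − y_i)/h_i = 6, -3, 8:
  1·M_0 + 4·M_1 + 1·M_2 = 6(Δ_1 - Δ_0) = -54
  1·M_1 + 4·M_2 + 1·M_3 = 6(Δ_2 - Δ_1) = 66
Natural end conditions: M_0 = M_3 = 0.
Forward elimination and back-substitution give M_0 = 0, M_1 = -94/5, M_2 = 106/5, M_3 = 0.
On [4, 5], S'(x) = b_2 + 2c_2·(x - 4) + 3d_2·(x - 4)² with b_2 = Δ_2 - h_2(2M_2 + M_3)/6 = 14/15, c_2 = M_2/2 = 53/5, d_2 = (M_3 - M_2)/(6h_2) = -53/15. So S'(4) = 14/15.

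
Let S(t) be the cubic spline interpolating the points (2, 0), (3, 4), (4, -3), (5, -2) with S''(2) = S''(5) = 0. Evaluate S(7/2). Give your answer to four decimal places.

0.7250

Let M_i = S''(x_i). Step sizes h_i = 1, 1, 1; slopes of the chords Δ_i = (y_(i+1) - y_i)/h_i = 4, -7, 1.
  1·M_0 + 4·M_1 + 1·M_2 = 6(Δ_1 - Δ_0) = -66
  1·M_1 + 4·M_2 + 1·M_3 = 6(Δ_2 - Δ_1) = 48
Natural end conditions: M_0 = M_3 = 0.
Forward elimination and back-substitution give M_0 = 0, M_1 = -104/5, M_2 = 86/5, M_3 = 0.
On [3, 4], S(t) = 4 - 44/15·(t - 3) - 52/5·(t - 3)² + 19/3·(t - 3)³.
With (t - 3) = 1/2: S(7/2) = 29/40.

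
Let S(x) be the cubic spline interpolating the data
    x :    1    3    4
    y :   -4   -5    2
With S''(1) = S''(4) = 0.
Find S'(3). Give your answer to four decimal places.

Put M_i = S'' at the i-th knot. Here h = (2, 1) and Δ = (-1/2, 7), so the interior equations h_(i-1)·M_(i-1) + 2(h_(i-1)+h_i)·M_i + h_i·M_(i+1) = 6(Δ_i − Δ_(i-1)) read
  2·M_0 + 6·M_1 + 1·M_2 = 6(Δ_1 - Δ_0) = 45
Natural end conditions: M_0 = M_2 = 0.
Solving the tridiagonal system: M_0 = 0, M_1 = 15/2, M_2 = 0.
On [3, 4], S'(x) = b_1 + 2c_1·(x - 3) + 3d_1·(x - 3)² with b_1 = Δ_1 - h_1(2M_1 + M_2)/6 = 9/2, c_1 = M_1/2 = 15/4, d_1 = (M_2 - M_1)/(6h_1) = -5/4. So S'(3) = 9/2.

4.5000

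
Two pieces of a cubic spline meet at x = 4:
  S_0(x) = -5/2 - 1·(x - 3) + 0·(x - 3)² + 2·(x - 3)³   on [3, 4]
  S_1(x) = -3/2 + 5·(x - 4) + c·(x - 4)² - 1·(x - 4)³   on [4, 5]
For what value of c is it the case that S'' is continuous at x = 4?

6

S_0''(x) = 0 + 12·(x - 3), so S_0''(4) = 12. On the right, S_1''(4) = 2c, so c = 6.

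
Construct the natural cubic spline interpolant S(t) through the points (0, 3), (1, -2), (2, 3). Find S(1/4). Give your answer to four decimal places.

Put m_i = S'' at the i-th knot. Here h = (1, 1) and Δ = (-5, 5), so the interior equations h_(i-1)·m_(i-1) + 2(h_(i-1)+h_i)·m_i + h_i·m_(i+1) = 6(Δ_i − Δ_(i-1)) read
  1·m_0 + 4·m_1 + 1·m_2 = 6(Δ_1 - Δ_0) = 60
Natural end conditions: m_0 = m_2 = 0.
Solving the tridiagonal system: m_0 = 0, m_1 = 15, m_2 = 0.
On [0, 1], S(t) = 3 - 15/2·t + 0·t² + 5/2·t³.
With t = 1/4: S(1/4) = 149/128.

1.1641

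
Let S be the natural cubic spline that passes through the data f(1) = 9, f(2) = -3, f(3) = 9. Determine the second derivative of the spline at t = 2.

36

Write m_i for S''(x_i). With h_i = 1, 1 and divided differences Δ_i = -12, 12, the continuity of S' gives the tridiagonal system
  1·m_0 + 4·m_1 + 1·m_2 = 6(Δ_1 - Δ_0) = 144
Natural end conditions: m_0 = m_2 = 0.
Hence m_0 = 0, m_1 = 36, m_2 = 0.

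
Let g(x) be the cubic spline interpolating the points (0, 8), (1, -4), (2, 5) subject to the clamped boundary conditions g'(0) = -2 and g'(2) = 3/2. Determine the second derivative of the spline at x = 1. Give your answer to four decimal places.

With M_i denoting the second derivative at x_i, h_i = 1, 1, and Δ_i = (y_(i+1) − y_i)/h_i = -12, 9:
  1·M_0 + 4·M_1 + 1·M_2 = 6(Δ_1 - Δ_0) = 126
Clamped end conditions give two more equations: 2h_0·M_0 + h_0·M_1 = 6(Δ_0 - g'(0)) = -60 and h_1·M_1 + 2h_1·M_2 = 6(g'(2) - Δ_1) = -45.
Hence M_0 = -239/4, M_1 = 119/2, M_2 = -209/4.

59.5000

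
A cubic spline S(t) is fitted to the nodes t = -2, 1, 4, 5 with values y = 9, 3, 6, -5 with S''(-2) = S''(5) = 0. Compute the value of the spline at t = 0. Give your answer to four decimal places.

2.7011

Put M_i = S'' at the i-th knot. Here h = (3, 3, 1) and Δ = (-2, 1, -11), so the interior equations h_(i-1)·M_(i-1) + 2(h_(i-1)+h_i)·M_i + h_i·M_(i+1) = 6(Δ_i − Δ_(i-1)) read
  3·M_0 + 12·M_1 + 3·M_2 = 6(Δ_1 - Δ_0) = 18
  3·M_1 + 8·M_2 + 1·M_3 = 6(Δ_2 - Δ_1) = -72
Natural end conditions: M_0 = M_3 = 0.
Solving the tridiagonal system: M_0 = 0, M_1 = 120/29, M_2 = -306/29, M_3 = 0.
On [-2, 1], S(t) = 9 - 118/29·(t + 2) + 0·(t + 2)² + 20/87·(t + 2)³.
With (t + 2) = 2: S(0) = 235/87.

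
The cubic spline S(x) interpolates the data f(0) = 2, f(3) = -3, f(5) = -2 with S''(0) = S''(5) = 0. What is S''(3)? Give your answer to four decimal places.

Let m_i = S''(x_i). Step sizes h_i = 3, 2; slopes of the chords Δ_i = (y_(i+1) - y_i)/h_i = -5/3, 1/2.
  3·m_0 + 10·m_1 + 2·m_2 = 6(Δ_1 - Δ_0) = 13
Natural end conditions: m_0 = m_2 = 0.
Solving the tridiagonal system: m_0 = 0, m_1 = 13/10, m_2 = 0.

1.3000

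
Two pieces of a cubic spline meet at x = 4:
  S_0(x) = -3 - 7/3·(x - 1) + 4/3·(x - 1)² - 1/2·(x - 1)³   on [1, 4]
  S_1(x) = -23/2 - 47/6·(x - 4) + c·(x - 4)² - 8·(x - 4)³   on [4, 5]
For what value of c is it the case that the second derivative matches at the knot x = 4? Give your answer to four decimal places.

-3.1667

S_0''(x) = 8/3 - 3·(x - 1), so S_0''(4) = -19/3. On the right, S_1''(4) = 2c, so c = -19/6.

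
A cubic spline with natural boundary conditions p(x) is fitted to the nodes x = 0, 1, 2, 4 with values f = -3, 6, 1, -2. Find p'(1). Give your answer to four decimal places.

Put m_i = p'' at the i-th knot. Here h = (1, 1, 2) and Δ = (9, -5, -3/2), so the interior equations h_(i-1)·m_(i-1) + 2(h_(i-1)+h_i)·m_i + h_i·m_(i+1) = 6(Δ_i − Δ_(i-1)) read
  1·m_0 + 4·m_1 + 1·m_2 = 6(Δ_1 - Δ_0) = -84
  1·m_1 + 6·m_2 + 2·m_3 = 6(Δ_2 - Δ_1) = 21
Natural end conditions: m_0 = m_3 = 0.
Solving the tridiagonal system: m_0 = 0, m_1 = -525/23, m_2 = 168/23, m_3 = 0.
On [1, 2], p'(x) = b_1 + 2c_1·(x - 1) + 3d_1·(x - 1)² with b_1 = Δ_1 - h_1(2m_1 + m_2)/6 = 32/23, c_1 = m_1/2 = -525/46, d_1 = (m_2 - m_1)/(6h_1) = 231/46. So p'(1) = 32/23.

1.3913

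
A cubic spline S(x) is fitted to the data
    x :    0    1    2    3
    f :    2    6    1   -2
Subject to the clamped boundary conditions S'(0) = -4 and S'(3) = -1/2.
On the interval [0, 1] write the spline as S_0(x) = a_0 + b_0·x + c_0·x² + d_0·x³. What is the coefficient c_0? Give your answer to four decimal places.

18.1667

With m_i denoting the second derivative at x_i, h_i = 1, 1, 1, and Δ_i = (y_(i+1) − y_i)/h_i = 4, -5, -3:
  1·m_0 + 4·m_1 + 1·m_2 = 6(Δ_1 - Δ_0) = -54
  1·m_1 + 4·m_2 + 1·m_3 = 6(Δ_2 - Δ_1) = 12
Clamped end conditions give two more equations: 2h_0·m_0 + h_0·m_1 = 6(Δ_0 - S'(0)) = 48 and h_2·m_2 + 2h_2·m_3 = 6(S'(3) - Δ_2) = 15.
Forward elimination and back-substitution give m_0 = 109/3, m_1 = -74/3, m_2 = 25/3, m_3 = 10/3.
On [0, 1], with S_0(x) = a_0 + b_0·x + c_0·x² + d_0·x³: c_0 = m_0/2 = 109/6, d_0 = (m_1 - m_0)/(6h_0) = -61/6, b_0 = Δ_0 - h_0(2m_0 + m_1)/6 = -4.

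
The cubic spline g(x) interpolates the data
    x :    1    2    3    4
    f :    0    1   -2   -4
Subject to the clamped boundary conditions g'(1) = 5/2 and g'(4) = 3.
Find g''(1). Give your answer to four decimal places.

With M_i denoting the second derivative at x_i, h_i = 1, 1, 1, and Δ_i = (y_(i+1) − y_i)/h_i = 1, -3, -2:
  1·M_0 + 4·M_1 + 1·M_2 = 6(Δ_1 - Δ_0) = -24
  1·M_1 + 4·M_2 + 1·M_3 = 6(Δ_2 - Δ_1) = 6
Clamped end conditions give two more equations: 2h_0·M_0 + h_0·M_1 = 6(Δ_0 - g'(1)) = -9 and h_2·M_2 + 2h_2·M_3 = 6(g'(4) - Δ_2) = 30.
Solving the tridiagonal system: M_0 = -28/15, M_1 = -79/15, M_2 = -16/15, M_3 = 233/15.

-1.8667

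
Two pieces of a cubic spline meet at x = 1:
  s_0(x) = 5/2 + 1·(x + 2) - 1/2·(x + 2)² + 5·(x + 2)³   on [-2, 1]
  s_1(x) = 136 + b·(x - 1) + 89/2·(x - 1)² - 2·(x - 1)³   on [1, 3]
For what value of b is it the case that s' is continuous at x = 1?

133

s_0'(x) = 1 - 1·(x + 2) + 15·(x + 2)², so s_0'(1) = 133. On the right, s_1'(1) = b, so b = 133.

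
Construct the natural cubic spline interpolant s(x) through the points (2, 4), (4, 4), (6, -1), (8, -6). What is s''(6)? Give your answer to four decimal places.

0.5000

Write σ_i for s''(x_i). With h_i = 2, 2, 2 and divided differences Δ_i = 0, -5/2, -5/2, the continuity of s' gives the tridiagonal system
  2·σ_0 + 8·σ_1 + 2·σ_2 = 6(Δ_1 - Δ_0) = -15
  2·σ_1 + 8·σ_2 + 2·σ_3 = 6(Δ_2 - Δ_1) = 0
Natural end conditions: σ_0 = σ_3 = 0.
Forward elimination and back-substitution give σ_0 = 0, σ_1 = -2, σ_2 = 1/2, σ_3 = 0.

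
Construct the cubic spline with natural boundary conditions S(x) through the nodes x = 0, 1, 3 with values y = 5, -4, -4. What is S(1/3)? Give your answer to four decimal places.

1.5556

With m_i denoting the second derivative at x_i, h_i = 1, 2, and Δ_i = (y_(i+1) − y_i)/h_i = -9, 0:
  1·m_0 + 6·m_1 + 2·m_2 = 6(Δ_1 - Δ_0) = 54
Natural end conditions: m_0 = m_2 = 0.
Solving the tridiagonal system: m_0 = 0, m_1 = 9, m_2 = 0.
On [0, 1], S(x) = 5 - 21/2·x + 0·x² + 3/2·x³.
With x = 1/3: S(1/3) = 14/9.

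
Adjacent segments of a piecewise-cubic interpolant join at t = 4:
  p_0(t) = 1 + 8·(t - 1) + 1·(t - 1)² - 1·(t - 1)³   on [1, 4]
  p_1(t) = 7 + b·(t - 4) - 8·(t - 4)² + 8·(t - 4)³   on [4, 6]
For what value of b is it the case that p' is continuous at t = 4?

-13

p_0'(t) = 8 + 2·(t - 1) - 3·(t - 1)², so p_0'(4) = -13. On the right, p_1'(4) = b, so b = -13.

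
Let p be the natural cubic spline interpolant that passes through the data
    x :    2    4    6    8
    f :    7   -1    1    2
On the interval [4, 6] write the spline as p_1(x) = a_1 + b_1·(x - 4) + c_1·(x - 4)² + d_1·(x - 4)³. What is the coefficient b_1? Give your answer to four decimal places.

-1.2667

Put M_i = p'' at the i-th knot. Here h = (2, 2, 2) and Δ = (-4, 1, 1/2), so the interior equations h_(i-1)·M_(i-1) + 2(h_(i-1)+h_i)·M_i + h_i·M_(i+1) = 6(Δ_i − Δ_(i-1)) read
  2·M_0 + 8·M_1 + 2·M_2 = 6(Δ_1 - Δ_0) = 30
  2·M_1 + 8·M_2 + 2·M_3 = 6(Δ_2 - Δ_1) = -3
Natural end conditions: M_0 = M_3 = 0.
Solving the tridiagonal system: M_0 = 0, M_1 = 41/10, M_2 = -7/5, M_3 = 0.
On [4, 6], with p_1(x) = a_1 + b_1·(x - 4) + c_1·(x - 4)² + d_1·(x - 4)³: c_1 = M_1/2 = 41/20, d_1 = (M_2 - M_1)/(6h_1) = -11/24, b_1 = Δ_1 - h_1(2M_1 + M_2)/6 = -19/15.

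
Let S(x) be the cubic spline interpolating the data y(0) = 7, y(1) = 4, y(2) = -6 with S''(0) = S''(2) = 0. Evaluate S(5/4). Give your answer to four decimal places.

Put σ_i = S'' at the i-th knot. Here h = (1, 1) and Δ = (-3, -10), so the interior equations h_(i-1)·σ_(i-1) + 2(h_(i-1)+h_i)·σ_i + h_i·σ_(i+1) = 6(Δ_i − Δ_(i-1)) read
  1·σ_0 + 4·σ_1 + 1·σ_2 = 6(Δ_1 - Δ_0) = -42
Natural end conditions: σ_0 = σ_2 = 0.
Solving: σ_0 = 0, σ_1 = -21/2, σ_2 = 0.
On [1, 2], S(x) = 4 - 13/2·(x - 1) - 21/4·(x - 1)² + 7/4·(x - 1)³.
With (x - 1) = 1/4: S(5/4) = 531/256.

2.0742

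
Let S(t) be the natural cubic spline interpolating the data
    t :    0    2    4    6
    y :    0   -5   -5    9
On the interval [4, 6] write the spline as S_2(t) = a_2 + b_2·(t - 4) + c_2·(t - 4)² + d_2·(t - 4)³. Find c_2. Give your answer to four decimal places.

2.5500

Write m_i for S''(x_i). With h_i = 2, 2, 2 and divided differences Δ_i = -5/2, 0, 7, the continuity of S' gives the tridiagonal system
  2·m_0 + 8·m_1 + 2·m_2 = 6(Δ_1 - Δ_0) = 15
  2·m_1 + 8·m_2 + 2·m_3 = 6(Δ_2 - Δ_1) = 42
Natural end conditions: m_0 = m_3 = 0.
Solving the tridiagonal system: m_0 = 0, m_1 = 3/5, m_2 = 51/10, m_3 = 0.
On [4, 6], with S_2(t) = a_2 + b_2·(t - 4) + c_2·(t - 4)² + d_2·(t - 4)³: c_2 = m_2/2 = 51/20, d_2 = (m_3 - m_2)/(6h_2) = -17/40, b_2 = Δ_2 - h_2(2m_2 + m_3)/6 = 18/5.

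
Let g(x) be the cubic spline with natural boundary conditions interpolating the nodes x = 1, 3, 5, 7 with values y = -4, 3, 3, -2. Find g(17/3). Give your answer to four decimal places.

Put m_i = g'' at the i-th knot. Here h = (2, 2, 2) and Δ = (7/2, 0, -5/2), so the interior equations h_(i-1)·m_(i-1) + 2(h_(i-1)+h_i)·m_i + h_i·m_(i+1) = 6(Δ_i − Δ_(i-1)) read
  2·m_0 + 8·m_1 + 2·m_2 = 6(Δ_1 - Δ_0) = -21
  2·m_1 + 8·m_2 + 2·m_3 = 6(Δ_2 - Δ_1) = -15
Natural end conditions: m_0 = m_3 = 0.
Forward elimination and back-substitution give m_0 = 0, m_1 = -23/10, m_2 = -13/10, m_3 = 0.
On [5, 7], g(x) = 3 - 49/30·(x - 5) - 13/20·(x - 5)² + 13/120·(x - 5)³.
With (x - 5) = 2/3: g(17/3) = 134/81.

1.6543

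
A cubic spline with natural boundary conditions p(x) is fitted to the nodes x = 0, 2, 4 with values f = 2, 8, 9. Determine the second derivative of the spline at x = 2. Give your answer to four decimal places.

-1.8750

Write m_i for p''(x_i). With h_i = 2, 2 and divided differences Δ_i = 3, 1/2, the continuity of p' gives the tridiagonal system
  2·m_0 + 8·m_1 + 2·m_2 = 6(Δ_1 - Δ_0) = -15
Natural end conditions: m_0 = m_2 = 0.
Solving the tridiagonal system: m_0 = 0, m_1 = -15/8, m_2 = 0.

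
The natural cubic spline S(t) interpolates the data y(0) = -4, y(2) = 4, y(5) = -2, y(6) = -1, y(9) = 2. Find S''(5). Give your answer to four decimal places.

Write M_i for S''(x_i). With h_i = 2, 3, 1, 3 and divided differences Δ_i = 4, -2, 1, 1, the continuity of S' gives the tridiagonal system
  2·M_0 + 10·M_1 + 3·M_2 = 6(Δ_1 - Δ_0) = -36
  3·M_1 + 8·M_2 + 1·M_3 = 6(Δ_2 - Δ_1) = 18
  1·M_2 + 8·M_3 + 3·M_4 = 6(Δ_3 - Δ_2) = 0
Natural end conditions: M_0 = M_4 = 0.
Solving the tridiagonal system: M_0 = 0, M_1 = -150/31, M_2 = 128/31, M_3 = -16/31, M_4 = 0.

4.1290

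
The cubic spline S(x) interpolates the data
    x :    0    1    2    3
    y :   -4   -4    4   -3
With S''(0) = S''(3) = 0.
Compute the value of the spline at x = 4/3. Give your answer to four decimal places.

With M_i denoting the second derivative at x_i, h_i = 1, 1, 1, and Δ_i = (y_(i+1) − y_i)/h_i = 0, 8, -7:
  1·M_0 + 4·M_1 + 1·M_2 = 6(Δ_1 - Δ_0) = 48
  1·M_1 + 4·M_2 + 1·M_3 = 6(Δ_2 - Δ_1) = -90
Natural end conditions: M_0 = M_3 = 0.
Solving: M_0 = 0, M_1 = 94/5, M_2 = -136/5, M_3 = 0.
On [1, 2], S(x) = -4 + 94/15·(x - 1) + 47/5·(x - 1)² - 23/3·(x - 1)³.
With (x - 1) = 1/3: S(4/3) = -466/405.

-1.1506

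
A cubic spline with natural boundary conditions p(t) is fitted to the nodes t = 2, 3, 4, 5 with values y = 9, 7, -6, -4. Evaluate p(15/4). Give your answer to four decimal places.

Put M_i = p'' at the i-th knot. Here h = (1, 1, 1) and Δ = (-2, -13, 2), so the interior equations h_(i-1)·M_(i-1) + 2(h_(i-1)+h_i)·M_i + h_i·M_(i+1) = 6(Δ_i − Δ_(i-1)) read
  1·M_0 + 4·M_1 + 1·M_2 = 6(Δ_1 - Δ_0) = -66
  1·M_1 + 4·M_2 + 1·M_3 = 6(Δ_2 - Δ_1) = 90
Natural end conditions: M_0 = M_3 = 0.
Hence M_0 = 0, M_1 = -118/5, M_2 = 142/5, M_3 = 0.
On [3, 4], p(t) = 7 - 148/15·(t - 3) - 59/5·(t - 3)² + 26/3·(t - 3)³.
With (t - 3) = 3/4: p(15/4) = -541/160.

-3.3813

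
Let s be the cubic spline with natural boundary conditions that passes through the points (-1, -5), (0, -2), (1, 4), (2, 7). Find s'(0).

With σ_i denoting the second derivative at x_i, h_i = 1, 1, 1, and Δ_i = (y_(i+1) − y_i)/h_i = 3, 6, 3:
  1·σ_0 + 4·σ_1 + 1·σ_2 = 6(Δ_1 - Δ_0) = 18
  1·σ_1 + 4·σ_2 + 1·σ_3 = 6(Δ_2 - Δ_1) = -18
Natural end conditions: σ_0 = σ_3 = 0.
Hence σ_0 = 0, σ_1 = 6, σ_2 = -6, σ_3 = 0.
On [0, 1], s'(x) = b_1 + 2c_1·x + 3d_1·x² with b_1 = Δ_1 - h_1(2σ_1 + σ_2)/6 = 5, c_1 = σ_1/2 = 3, d_1 = (σ_2 - σ_1)/(6h_1) = -2. So s'(0) = 5.

5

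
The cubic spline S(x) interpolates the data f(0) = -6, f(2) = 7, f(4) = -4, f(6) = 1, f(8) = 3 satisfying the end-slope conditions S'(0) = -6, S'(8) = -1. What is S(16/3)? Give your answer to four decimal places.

Put M_i = S'' at the i-th knot. Here h = (2, 2, 2, 2) and Δ = (13/2, -11/2, 5/2, 1), so the interior equations h_(i-1)·M_(i-1) + 2(h_(i-1)+h_i)·M_i + h_i·M_(i+1) = 6(Δ_i − Δ_(i-1)) read
  2·M_0 + 8·M_1 + 2·M_2 = 6(Δ_1 - Δ_0) = -72
  2·M_1 + 8·M_2 + 2·M_3 = 6(Δ_2 - Δ_1) = 48
  2·M_2 + 8·M_3 + 2·M_4 = 6(Δ_3 - Δ_2) = -9
Clamped end conditions give two more equations: 2h_0·M_0 + h_0·M_1 = 6(Δ_0 - S'(0)) = 75 and h_3·M_3 + 2h_3·M_4 = 6(S'(8) - Δ_3) = -12.
Hence M_0 = 3163/112, M_1 = -1063/56, M_2 = 187/16, M_3 = -211/56, M_4 = -125/112.
On [4, 6], S(x) = -4 - 113/28·(x - 4) + 187/32·(x - 4)² - 577/448·(x - 4)³.
With (x - 4) = 4/3: S(16/3) = -773/378.

-2.0450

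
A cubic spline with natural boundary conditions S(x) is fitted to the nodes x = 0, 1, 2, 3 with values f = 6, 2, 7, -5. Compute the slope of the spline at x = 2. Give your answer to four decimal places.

Put M_i = S'' at the i-th knot. Here h = (1, 1, 1) and Δ = (-4, 5, -12), so the interior equations h_(i-1)·M_(i-1) + 2(h_(i-1)+h_i)·M_i + h_i·M_(i+1) = 6(Δ_i − Δ_(i-1)) read
  1·M_0 + 4·M_1 + 1·M_2 = 6(Δ_1 - Δ_0) = 54
  1·M_1 + 4·M_2 + 1·M_3 = 6(Δ_2 - Δ_1) = -102
Natural end conditions: M_0 = M_3 = 0.
Forward elimination and back-substitution give M_0 = 0, M_1 = 106/5, M_2 = -154/5, M_3 = 0.
On [2, 3], S'(x) = b_2 + 2c_2·(x - 2) + 3d_2·(x - 2)² with b_2 = Δ_2 - h_2(2M_2 + M_3)/6 = -26/15, c_2 = M_2/2 = -77/5, d_2 = (M_3 - M_2)/(6h_2) = 77/15. So S'(2) = -26/15.

-1.7333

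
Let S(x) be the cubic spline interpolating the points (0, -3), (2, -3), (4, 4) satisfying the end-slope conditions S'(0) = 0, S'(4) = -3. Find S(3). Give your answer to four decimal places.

Let M_i = S''(x_i). Step sizes h_i = 2, 2; slopes of the chords Δ_i = (y_(i+1) - y_i)/h_i = 0, 7/2.
  2·M_0 + 8·M_1 + 2·M_2 = 6(Δ_1 - Δ_0) = 21
Clamped end conditions give two more equations: 2h_0·M_0 + h_0·M_1 = 6(Δ_0 - S'(0)) = 0 and h_1·M_1 + 2h_1·M_2 = 6(S'(4) - Δ_1) = -39.
Forward elimination and back-substitution give M_0 = -27/8, M_1 = 27/4, M_2 = -105/8.
On [2, 4], S(x) = -3 + 27/8·(x - 2) + 27/8·(x - 2)² - 53/32·(x - 2)³.
With (x - 2) = 1: S(3) = 67/32.

2.0938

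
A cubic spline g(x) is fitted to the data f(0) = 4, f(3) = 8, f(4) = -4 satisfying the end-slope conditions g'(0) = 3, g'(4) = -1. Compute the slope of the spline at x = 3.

Let M_i = g''(x_i). Step sizes h_i = 3, 1; slopes of the chords Δ_i = (y_(i+1) - y_i)/h_i = 4/3, -12.
  3·M_0 + 8·M_1 + 1·M_2 = 6(Δ_1 - Δ_0) = -80
Clamped end conditions give two more equations: 2h_0·M_0 + h_0·M_1 = 6(Δ_0 - g'(0)) = -10 and h_1·M_1 + 2h_1·M_2 = 6(g'(4) - Δ_1) = 66.
Hence M_0 = 22/3, M_1 = -18, M_2 = 42.
On [3, 4], g'(x) = b_1 + 2c_1·(x - 3) + 3d_1·(x - 3)² with b_1 = Δ_1 - h_1(2M_1 + M_2)/6 = -13, c_1 = M_1/2 = -9, d_1 = (M_2 - M_1)/(6h_1) = 10. So g'(3) = -13.

-13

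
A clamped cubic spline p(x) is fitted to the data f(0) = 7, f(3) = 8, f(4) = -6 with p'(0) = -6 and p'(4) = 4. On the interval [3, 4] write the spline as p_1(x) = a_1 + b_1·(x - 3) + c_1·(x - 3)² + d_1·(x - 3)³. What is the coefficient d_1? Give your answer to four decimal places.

15.6250

Write σ_i for p''(x_i). With h_i = 3, 1 and divided differences Δ_i = 1/3, -14, the continuity of p' gives the tridiagonal system
  3·σ_0 + 8·σ_1 + 1·σ_2 = 6(Δ_1 - Δ_0) = -86
Clamped end conditions give two more equations: 2h_0·σ_0 + h_0·σ_1 = 6(Δ_0 - p'(0)) = 38 and h_1·σ_1 + 2h_1·σ_2 = 6(p'(4) - Δ_1) = 108.
Solving the tridiagonal system: σ_0 = 235/12, σ_1 = -53/2, σ_2 = 269/4.
On [3, 4], with p_1(x) = a_1 + b_1·(x - 3) + c_1·(x - 3)² + d_1·(x - 3)³: c_1 = σ_1/2 = -53/4, d_1 = (σ_2 - σ_1)/(6h_1) = 125/8, b_1 = Δ_1 - h_1(2σ_1 + σ_2)/6 = -131/8.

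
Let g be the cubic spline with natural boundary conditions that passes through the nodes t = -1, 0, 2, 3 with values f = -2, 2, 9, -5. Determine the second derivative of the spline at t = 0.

Put σ_i = g'' at the i-th knot. Here h = (1, 2, 1) and Δ = (4, 7/2, -14), so the interior equations h_(i-1)·σ_(i-1) + 2(h_(i-1)+h_i)·σ_i + h_i·σ_(i+1) = 6(Δ_i − Δ_(i-1)) read
  1·σ_0 + 6·σ_1 + 2·σ_2 = 6(Δ_1 - Δ_0) = -3
  2·σ_1 + 6·σ_2 + 1·σ_3 = 6(Δ_2 - Δ_1) = -105
Natural end conditions: σ_0 = σ_3 = 0.
Forward elimination and back-substitution give σ_0 = 0, σ_1 = 6, σ_2 = -39/2, σ_3 = 0.

6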